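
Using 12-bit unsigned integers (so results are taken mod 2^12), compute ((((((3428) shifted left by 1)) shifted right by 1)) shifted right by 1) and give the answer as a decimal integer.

690

3428 = 110101100100
→ shifted left by 1 (mod 2^12) → 101011001000 = 2760
→ shifted right by 1 → 010101100100 = 1380
→ shifted right by 1 → 001010110010 = 690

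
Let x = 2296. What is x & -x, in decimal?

8

x = 100011111000 = 2296
-x (two's complement) = …011100001000
AND   = 000000001000 = 8
(x & -x isolates the lowest set bit of x.)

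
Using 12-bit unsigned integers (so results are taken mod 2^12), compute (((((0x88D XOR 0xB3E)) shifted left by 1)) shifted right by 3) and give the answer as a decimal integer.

0x88D = 100010001101
0xB3E = 101100111110
→ XOR → 001110110011 = 947
→ shifted left by 1 (mod 2^12) → 011101100110 = 1894
→ shifted right by 3 → 000011101100 = 236

236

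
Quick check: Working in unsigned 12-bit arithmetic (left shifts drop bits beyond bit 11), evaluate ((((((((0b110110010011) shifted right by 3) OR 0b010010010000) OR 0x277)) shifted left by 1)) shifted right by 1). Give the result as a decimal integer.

2039

0b110110010011 = 110110010011
→ shifted right by 3 → 000110110010 = 434
0b010010010000 = 010010010000
→ OR → 010110110010 = 1458
0x277 = 001001110111
→ OR → 011111110111 = 2039
→ shifted left by 1 (mod 2^12) → 111111101110 = 4078
→ shifted right by 1 → 011111110111 = 2039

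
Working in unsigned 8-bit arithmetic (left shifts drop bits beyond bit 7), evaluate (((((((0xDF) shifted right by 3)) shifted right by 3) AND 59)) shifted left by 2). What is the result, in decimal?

12

0xDF = 11011111
→ shifted right by 3 → 00011011 = 27
→ shifted right by 3 → 00000011 = 3
59 = 00111011
→ AND → 00000011 = 3
→ shifted left by 2 (mod 2^8) → 00001100 = 12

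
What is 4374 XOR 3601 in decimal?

4374 = 1000100010110
3601 = 0111000010001
XOR → 1111100000111 = 7943

7943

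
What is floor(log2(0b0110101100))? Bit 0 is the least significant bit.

8

0b0110101100 = 110101100
The topmost 1 is at position 8 (since 2^8 = 256 ≤ 428 < 512).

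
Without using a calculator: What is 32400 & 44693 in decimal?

32400 = 0111111010010000
44693 = 1010111010010101
AND → 0010111010010000 = 11920

11920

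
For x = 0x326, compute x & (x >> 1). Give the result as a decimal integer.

258

x = 1100100110 = 806
x>>1 = 0110010011
AND  = 0100000010 = 258
(x & (x >> 1) has a 1 wherever x has two consecutive 1 bits.)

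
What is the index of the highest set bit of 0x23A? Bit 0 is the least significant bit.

0x23A = 1000111010
The topmost 1 is at position 9 (since 2^9 = 512 ≤ 570 < 1024).

9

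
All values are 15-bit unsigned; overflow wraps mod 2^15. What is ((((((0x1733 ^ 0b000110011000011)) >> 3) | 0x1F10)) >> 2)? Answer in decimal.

0x1733 = 001011100110011
0b000110011000011 = 000110011000011
→ ^ → 001101111110000 = 7152
→ >> 3 → 000001101111110 = 894
0x1F10 = 001111100010000
→ | → 001111101111110 = 8062
→ >> 2 → 000011111011111 = 2015

2015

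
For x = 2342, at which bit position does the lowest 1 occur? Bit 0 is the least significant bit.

1

2342 = 100100100110
Trailing zeros: 1, so the lowest set bit is bit 1 (value 2).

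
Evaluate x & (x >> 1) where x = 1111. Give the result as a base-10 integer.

3

x = 10001010111 = 1111
x>>1 = 01000101011
AND  = 00000000011 = 3
(x & (x >> 1) has a 1 wherever x has two consecutive 1 bits.)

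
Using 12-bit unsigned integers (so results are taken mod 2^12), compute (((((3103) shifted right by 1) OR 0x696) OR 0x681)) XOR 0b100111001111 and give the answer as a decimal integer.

3920

3103 = 110000011111
→ shifted right by 1 → 011000001111 = 1551
0x696 = 011010010110
→ OR → 011010011111 = 1695
0x681 = 011010000001
→ OR → 011010011111 = 1695
0b100111001111 = 100111001111
→ XOR → 111101010000 = 3920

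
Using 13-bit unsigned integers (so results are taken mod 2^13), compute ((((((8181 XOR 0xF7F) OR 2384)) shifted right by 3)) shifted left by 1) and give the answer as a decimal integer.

8181 = 1111111110101
0xF7F = 0111101111111
→ XOR → 1000010001010 = 4234
2384 = 0100101010000
→ OR → 1100111011010 = 6618
→ shifted right by 3 → 0001100111011 = 827
→ shifted left by 1 (mod 2^13) → 0011001110110 = 1654

1654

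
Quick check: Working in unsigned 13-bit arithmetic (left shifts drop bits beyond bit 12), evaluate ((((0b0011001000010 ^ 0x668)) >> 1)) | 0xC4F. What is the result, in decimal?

3167

0b0011001000010 = 0011001000010
0x668 = 0011001101000
→ ^ → 0000000101010 = 42
→ >> 1 → 0000000010101 = 21
0xC4F = 0110001001111
→ | → 0110001011111 = 3167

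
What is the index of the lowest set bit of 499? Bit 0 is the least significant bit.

0

499 = 111110011
Trailing zeros: 0, so the lowest set bit is bit 0 (value 1).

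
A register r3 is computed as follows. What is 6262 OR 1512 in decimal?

7678

6262 = 1100001110110
1512 = 0010111101000
 OR → 1110111111110 = 7678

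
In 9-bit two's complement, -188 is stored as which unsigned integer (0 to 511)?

188 in 9 bits: 010111100
Invert: 101000011
Add 1:  101000100 = 324
(Check: 2^9 - 188 = 512 - 188 = 324.)

324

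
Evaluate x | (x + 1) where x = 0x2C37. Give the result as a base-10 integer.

x = 10110000110111 = 11319
x + 1 = 10110000111000
OR    = 10110000111111 = 11327
(x | (x + 1) sets the lowest cleared bit.)

11327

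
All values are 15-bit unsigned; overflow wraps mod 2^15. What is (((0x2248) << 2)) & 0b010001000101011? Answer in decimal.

0x2248 = 010001001001000
→ << 2 (mod 2^15) → 000100100100000 = 2336
0b010001000101011 = 010001000101011
→ & → 000000000100000 = 32

32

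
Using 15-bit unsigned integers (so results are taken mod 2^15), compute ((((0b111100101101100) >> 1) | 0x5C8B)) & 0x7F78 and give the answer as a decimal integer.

0b111100101101100 = 111100101101100
→ >> 1 → 011110010110110 = 15542
0x5C8B = 101110010001011
→ | → 111110010111111 = 31935
0x7F78 = 111111101111000
→ & → 111110000111000 = 31800

31800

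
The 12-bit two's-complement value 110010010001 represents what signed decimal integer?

-879

pattern = 110010010001 (MSB is 1 ⇒ negative)
Invert: 001101101110, add 1 → 001101101111 = 879, so the value is -879.
(Equivalently: 3217 - 2^12 = 3217 - 4096 = -879.)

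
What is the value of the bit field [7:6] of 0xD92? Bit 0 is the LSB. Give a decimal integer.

2

v = 0110110010010
Shift right by 6: 0110110
Mask low 2 bits: 10 = 2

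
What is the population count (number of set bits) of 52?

3

52 = 110100
Count the 1s: 1 + 1 + 1 = 3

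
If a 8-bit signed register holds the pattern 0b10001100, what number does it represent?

pattern = 10001100 (MSB is 1 ⇒ negative)
Invert: 01110011, add 1 → 01110100 = 116, so the value is -116.
(Equivalently: 140 - 2^8 = 140 - 256 = -116.)

-116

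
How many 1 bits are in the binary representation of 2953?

6

2953 = 101110001001
Count the 1s: 1 + 1 + 1 + 1 + 1 + 1 = 6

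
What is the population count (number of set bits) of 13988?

13988 = 11011010100100
Count the 1s: 1 + 1 + 1 + 1 + 1 + 1 + 1 = 7

7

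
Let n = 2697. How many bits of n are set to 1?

5

2697 = 101010001001
Count the 1s: 1 + 1 + 1 + 1 + 1 = 5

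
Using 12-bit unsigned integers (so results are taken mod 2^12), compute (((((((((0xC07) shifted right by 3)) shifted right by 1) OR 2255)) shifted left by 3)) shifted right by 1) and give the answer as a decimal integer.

828

0xC07 = 110000000111
→ shifted right by 3 → 000110000000 = 384
→ shifted right by 1 → 000011000000 = 192
2255 = 100011001111
→ OR → 100011001111 = 2255
→ shifted left by 3 (mod 2^12) → 011001111000 = 1656
→ shifted right by 1 → 001100111100 = 828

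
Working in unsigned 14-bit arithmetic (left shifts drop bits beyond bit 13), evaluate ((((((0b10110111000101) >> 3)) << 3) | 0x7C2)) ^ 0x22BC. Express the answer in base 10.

0b10110111000101 = 10110111000101
→ >> 3 → 00010110111000 = 1464
→ << 3 (mod 2^14) → 10110111000000 = 11712
0x7C2 = 00011111000010
→ | → 10111111000010 = 12226
0x22BC = 10001010111100
→ ^ → 00110101111110 = 3454

3454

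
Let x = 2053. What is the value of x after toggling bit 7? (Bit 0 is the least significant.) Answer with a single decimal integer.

x = 0100000000101
bit 7 is currently 0; toggle it via x ^ (1 << 7) = x ^ 128
→ 0100010000101 = 2181

2181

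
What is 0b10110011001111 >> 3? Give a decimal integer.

x = 10110011001111
shift right by 3 → 00010110011001 = 1433
(equivalently, floor(11471 / 8))

1433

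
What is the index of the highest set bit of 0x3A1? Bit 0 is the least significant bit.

0x3A1 = 1110100001
The topmost 1 is at position 9 (since 2^9 = 512 ≤ 929 < 1024).

9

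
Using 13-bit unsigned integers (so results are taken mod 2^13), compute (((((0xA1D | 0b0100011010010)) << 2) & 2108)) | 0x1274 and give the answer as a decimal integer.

0xA1D = 0101000011101
0b0100011010010 = 0100011010010
→ | → 0101011011111 = 2783
→ << 2 (mod 2^13) → 0101101111100 = 2940
2108 = 0100000111100
→ & → 0100000111100 = 2108
0x1274 = 1001001110100
→ | → 1101001111100 = 6780

6780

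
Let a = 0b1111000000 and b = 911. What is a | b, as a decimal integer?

975

a = 1111000000
911 = 1110001111
 OR → 1111001111 = 975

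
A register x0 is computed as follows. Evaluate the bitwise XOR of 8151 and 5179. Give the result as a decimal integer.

3052

8151 = 1111111010111
5179 = 1010000111011
XOR → 0101111101100 = 3052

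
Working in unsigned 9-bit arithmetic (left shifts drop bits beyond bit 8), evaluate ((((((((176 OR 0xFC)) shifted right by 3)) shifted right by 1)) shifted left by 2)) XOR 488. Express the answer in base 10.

468

176 = 010110000
0xFC = 011111100
→ OR → 011111100 = 252
→ shifted right by 3 → 000011111 = 31
→ shifted right by 1 → 000001111 = 15
→ shifted left by 2 (mod 2^9) → 000111100 = 60
488 = 111101000
→ XOR → 111010100 = 468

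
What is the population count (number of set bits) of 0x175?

6

0x175 = 101110101
Count the 1s: 1 + 1 + 1 + 1 + 1 + 1 = 6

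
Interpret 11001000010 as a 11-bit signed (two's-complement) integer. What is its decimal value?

-446

pattern = 11001000010 (MSB is 1 ⇒ negative)
Invert: 00110111101, add 1 → 00110111110 = 446, so the value is -446.
(Equivalently: 1602 - 2^11 = 1602 - 2048 = -446.)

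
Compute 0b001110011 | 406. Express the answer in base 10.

a = 001110011
406 = 110010110
 OR → 111110111 = 503

503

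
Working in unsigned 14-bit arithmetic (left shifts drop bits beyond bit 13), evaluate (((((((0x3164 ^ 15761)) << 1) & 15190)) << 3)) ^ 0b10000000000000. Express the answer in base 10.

10768

0x3164 = 11000101100100
15761 = 11110110010001
→ ^ → 00110011110101 = 3317
→ << 1 (mod 2^14) → 01100111101010 = 6634
15190 = 11101101010110
→ & → 01100101000010 = 6466
→ << 3 (mod 2^14) → 00101000010000 = 2576
0b10000000000000 = 10000000000000
→ ^ → 10101000010000 = 10768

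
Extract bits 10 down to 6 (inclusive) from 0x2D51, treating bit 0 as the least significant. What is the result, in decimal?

21

v = 10110101010001
Shift right by 6: 10110101
Mask low 5 bits: 10101 = 21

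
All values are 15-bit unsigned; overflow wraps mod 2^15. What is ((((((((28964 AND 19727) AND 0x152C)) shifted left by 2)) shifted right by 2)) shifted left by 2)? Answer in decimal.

1040

28964 = 111000100100100
19727 = 100110100001111
→ AND → 100000100000100 = 16644
0x152C = 001010100101100
→ AND → 000000100000100 = 260
→ shifted left by 2 (mod 2^15) → 000010000010000 = 1040
→ shifted right by 2 → 000000100000100 = 260
→ shifted left by 2 (mod 2^15) → 000010000010000 = 1040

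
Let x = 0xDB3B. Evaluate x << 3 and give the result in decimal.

0xDB3B = 0001101101100111011
shift left by 3 → 1101101100111011000 = 448984
(equivalently, 56123 × 2^3 = 56123 × 8)

448984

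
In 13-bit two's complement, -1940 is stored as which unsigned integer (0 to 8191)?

6252

1940 in 13 bits: 0011110010100
Invert: 1100001101011
Add 1:  1100001101100 = 6252
(Check: 2^13 - 1940 = 8192 - 1940 = 6252.)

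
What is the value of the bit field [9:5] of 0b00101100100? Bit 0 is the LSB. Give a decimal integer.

v = 00101100100
Shift right by 5: 001011
Mask low 5 bits: 01011 = 11

11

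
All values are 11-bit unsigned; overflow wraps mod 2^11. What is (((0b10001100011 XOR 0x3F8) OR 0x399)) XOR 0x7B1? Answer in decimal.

42

0b10001100011 = 10001100011
0x3F8 = 01111111000
→ XOR → 11110011011 = 1947
0x399 = 01110011001
→ OR → 11110011011 = 1947
0x7B1 = 11110110001
→ XOR → 00000101010 = 42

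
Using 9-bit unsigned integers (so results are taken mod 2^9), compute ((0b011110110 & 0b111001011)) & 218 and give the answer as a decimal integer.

0b011110110 = 011110110
0b111001011 = 111001011
→ & → 011000010 = 194
218 = 011011010
→ & → 011000010 = 194

194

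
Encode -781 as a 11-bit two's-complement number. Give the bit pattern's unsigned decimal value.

781 in 11 bits: 01100001101
Invert: 10011110010
Add 1:  10011110011 = 1267
(Check: 2^11 - 781 = 2048 - 781 = 1267.)

1267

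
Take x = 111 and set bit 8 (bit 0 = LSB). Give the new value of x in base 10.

367

x = 0001101111
bit 8 is currently 0; set it via x | (1 << 8) = x | 256
→ 0101101111 = 367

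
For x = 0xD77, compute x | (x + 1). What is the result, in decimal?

3455

x = 110101110111 = 3447
x + 1 = 110101111000
OR    = 110101111111 = 3455
(x | (x + 1) sets the lowest cleared bit.)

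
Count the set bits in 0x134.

4

0x134 = 100110100
Count the 1s: 1 + 1 + 1 + 1 = 4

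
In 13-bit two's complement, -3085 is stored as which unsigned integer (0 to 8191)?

5107

3085 in 13 bits: 0110000001101
Invert: 1001111110010
Add 1:  1001111110011 = 5107
(Check: 2^13 - 3085 = 8192 - 3085 = 5107.)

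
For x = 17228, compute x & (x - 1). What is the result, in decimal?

17224

x = 100001101001100 = 17228
x - 1 = 100001101001011
AND   = 100001101001000 = 17224
(x & (x - 1) clears the lowest set bit of x.)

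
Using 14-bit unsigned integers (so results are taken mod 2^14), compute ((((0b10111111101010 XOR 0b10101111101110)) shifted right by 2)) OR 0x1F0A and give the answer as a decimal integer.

7947

0b10111111101010 = 10111111101010
0b10101111101110 = 10101111101110
→ XOR → 00010000000100 = 1028
→ shifted right by 2 → 00000100000001 = 257
0x1F0A = 01111100001010
→ OR → 01111100001011 = 7947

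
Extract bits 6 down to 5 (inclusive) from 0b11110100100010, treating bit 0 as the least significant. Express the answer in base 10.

1

v = 11110100100010
Shift right by 5: 111101001
Mask low 2 bits: 01 = 1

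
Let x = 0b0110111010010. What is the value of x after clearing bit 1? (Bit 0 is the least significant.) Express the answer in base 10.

3536

x = 0110111010010
bit 1 is currently 1; clear it via x & ~(1 << 1) = x & ~2
→ 0110111010000 = 3536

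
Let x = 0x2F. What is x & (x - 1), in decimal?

46

x = 101111 = 47
x - 1 = 101110
AND   = 101110 = 46
(x & (x - 1) clears the lowest set bit of x.)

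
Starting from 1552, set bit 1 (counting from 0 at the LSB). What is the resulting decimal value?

x = 11000010000
bit 1 is currently 0; set it via x | (1 << 1) = x | 2
→ 11000010010 = 1554

1554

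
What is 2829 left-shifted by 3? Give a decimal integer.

22632

2829 = 000101100001101
shift left by 3 → 101100001101000 = 22632
(equivalently, 2829 × 2^3 = 2829 × 8)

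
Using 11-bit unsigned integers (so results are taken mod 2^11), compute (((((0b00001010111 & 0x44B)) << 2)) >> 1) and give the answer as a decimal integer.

0b00001010111 = 00001010111
0x44B = 10001001011
→ & → 00001000011 = 67
→ << 2 (mod 2^11) → 00100001100 = 268
→ >> 1 → 00010000110 = 134

134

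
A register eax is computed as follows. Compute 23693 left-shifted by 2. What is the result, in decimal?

94772

23693 = 00101110010001101
shift left by 2 → 10111001000110100 = 94772
(equivalently, 23693 × 2^2 = 23693 × 4)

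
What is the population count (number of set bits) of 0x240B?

5

0x240B = 10010000001011
Count the 1s: 1 + 1 + 1 + 1 + 1 = 5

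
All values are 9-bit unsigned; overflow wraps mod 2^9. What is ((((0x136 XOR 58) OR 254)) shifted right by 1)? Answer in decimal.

0x136 = 100110110
58 = 000111010
→ XOR → 100001100 = 268
254 = 011111110
→ OR → 111111110 = 510
→ shifted right by 1 → 011111111 = 255

255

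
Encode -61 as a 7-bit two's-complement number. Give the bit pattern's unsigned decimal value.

61 in 7 bits: 0111101
Invert: 1000010
Add 1:  1000011 = 67
(Check: 2^7 - 61 = 128 - 61 = 67.)

67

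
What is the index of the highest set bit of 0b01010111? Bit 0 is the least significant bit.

6

0b01010111 = 1010111
The topmost 1 is at position 6 (since 2^6 = 64 ≤ 87 < 128).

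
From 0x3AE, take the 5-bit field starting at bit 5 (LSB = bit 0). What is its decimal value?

29

v = 1110101110
Shift right by 5: 11101
Mask low 5 bits: 11101 = 29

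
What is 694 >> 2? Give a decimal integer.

173

694 = 1010110110
shift right by 2 → 0010101101 = 173
(equivalently, floor(694 / 4))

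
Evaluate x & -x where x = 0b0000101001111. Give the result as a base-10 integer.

x = 101001111 = 335
-x (two's complement) = …010110001
AND   = 000000001 = 1
(x & -x isolates the lowest set bit of x.)

1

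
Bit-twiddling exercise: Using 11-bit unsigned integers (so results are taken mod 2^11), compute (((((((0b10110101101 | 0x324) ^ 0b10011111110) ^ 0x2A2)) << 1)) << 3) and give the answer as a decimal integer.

0b10110101101 = 10110101101
0x324 = 01100100100
→ | → 11110101101 = 1965
0b10011111110 = 10011111110
→ ^ → 01101010011 = 851
0x2A2 = 01010100010
→ ^ → 00111110001 = 497
→ << 1 (mod 2^11) → 01111100010 = 994
→ << 3 (mod 2^11) → 11100010000 = 1808

1808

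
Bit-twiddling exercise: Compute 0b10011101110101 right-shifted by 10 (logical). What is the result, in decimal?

x = 10011101110101
shift right by 10 → 00000000001001 = 9
(equivalently, floor(10101 / 1024))

9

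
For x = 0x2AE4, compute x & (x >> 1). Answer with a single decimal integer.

96

x = 10101011100100 = 10980
x>>1 = 01010101110010
AND  = 00000001100000 = 96
(x & (x >> 1) has a 1 wherever x has two consecutive 1 bits.)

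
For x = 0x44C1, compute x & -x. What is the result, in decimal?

1

x = 100010011000001 = 17601
-x (two's complement) = …011101100111111
AND   = 000000000000001 = 1
(x & -x isolates the lowest set bit of x.)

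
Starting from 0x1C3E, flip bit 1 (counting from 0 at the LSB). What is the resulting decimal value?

7228

x = 1110000111110
bit 1 is currently 1; toggle it via x ^ (1 << 1) = x ^ 2
→ 1110000111100 = 7228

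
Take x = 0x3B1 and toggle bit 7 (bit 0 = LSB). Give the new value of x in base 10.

817

x = 0001110110001
bit 7 is currently 1; toggle it via x ^ (1 << 7) = x ^ 128
→ 0001100110001 = 817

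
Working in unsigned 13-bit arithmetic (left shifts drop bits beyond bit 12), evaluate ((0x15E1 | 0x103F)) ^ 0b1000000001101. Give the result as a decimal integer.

1522

0x15E1 = 1010111100001
0x103F = 1000000111111
→ | → 1010111111111 = 5631
0b1000000001101 = 1000000001101
→ ^ → 0010111110010 = 1522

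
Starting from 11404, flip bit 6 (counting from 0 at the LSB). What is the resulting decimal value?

x = 010110010001100
bit 6 is currently 0; toggle it via x ^ (1 << 6) = x ^ 64
→ 010110011001100 = 11468

11468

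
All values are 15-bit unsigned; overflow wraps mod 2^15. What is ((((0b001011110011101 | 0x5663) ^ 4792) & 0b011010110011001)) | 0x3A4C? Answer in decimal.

0b001011110011101 = 001011110011101
0x5663 = 101011001100011
→ | → 101011111111111 = 22527
4792 = 001001010111000
→ ^ → 100010101000111 = 17735
0b011010110011001 = 011010110011001
→ & → 000010100000001 = 1281
0x3A4C = 011101001001100
→ | → 011111101001101 = 16205

16205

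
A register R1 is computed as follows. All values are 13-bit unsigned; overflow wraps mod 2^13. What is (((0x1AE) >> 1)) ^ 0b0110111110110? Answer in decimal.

3361

0x1AE = 0000110101110
→ >> 1 → 0000011010111 = 215
0b0110111110110 = 0110111110110
→ ^ → 0110100100001 = 3361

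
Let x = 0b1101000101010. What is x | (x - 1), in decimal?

x = 1101000101010 = 6698
x - 1 = 1101000101001
OR    = 1101000101011 = 6699
(x | (x - 1) sets all bits below the lowest set bit.)

6699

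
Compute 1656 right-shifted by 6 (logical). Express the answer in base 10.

25

1656 = 11001111000
shift right by 6 → 00000011001 = 25
(equivalently, floor(1656 / 64))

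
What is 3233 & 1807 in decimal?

1025

3233 = 110010100001
1807 = 011100001111
AND → 010000000001 = 1025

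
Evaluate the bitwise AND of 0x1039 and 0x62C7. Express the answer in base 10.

0x1039 = 001000000111001
0x62C7 = 110001011000111
AND → 000000000000001 = 1

1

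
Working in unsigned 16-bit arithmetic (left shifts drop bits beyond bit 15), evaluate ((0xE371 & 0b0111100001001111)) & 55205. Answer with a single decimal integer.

16385

0xE371 = 1110001101110001
0b0111100001001111 = 0111100001001111
→ & → 0110000001000001 = 24641
55205 = 1101011110100101
→ & → 0100000000000001 = 16385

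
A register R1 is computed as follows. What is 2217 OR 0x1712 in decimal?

2217 = 0100010101001
0x1712 = 1011100010010
 OR → 1111110111011 = 8123

8123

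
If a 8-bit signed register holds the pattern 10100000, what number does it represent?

-96

pattern = 10100000 (MSB is 1 ⇒ negative)
Invert: 01011111, add 1 → 01100000 = 96, so the value is -96.
(Equivalently: 160 - 2^8 = 160 - 256 = -96.)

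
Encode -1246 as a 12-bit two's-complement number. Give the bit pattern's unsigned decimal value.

2850

1246 in 12 bits: 010011011110
Invert: 101100100001
Add 1:  101100100010 = 2850
(Check: 2^12 - 1246 = 4096 - 1246 = 2850.)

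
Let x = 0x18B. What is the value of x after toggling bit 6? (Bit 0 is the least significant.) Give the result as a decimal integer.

459

x = 110001011
bit 6 is currently 0; toggle it via x ^ (1 << 6) = x ^ 64
→ 111001011 = 459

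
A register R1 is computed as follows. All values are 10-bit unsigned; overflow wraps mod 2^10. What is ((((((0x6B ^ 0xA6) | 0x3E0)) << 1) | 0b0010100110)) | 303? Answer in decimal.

0x6B = 0001101011
0xA6 = 0010100110
→ ^ → 0011001101 = 205
0x3E0 = 1111100000
→ | → 1111101101 = 1005
→ << 1 (mod 2^10) → 1111011010 = 986
0b0010100110 = 0010100110
→ | → 1111111110 = 1022
303 = 0100101111
→ | → 1111111111 = 1023

1023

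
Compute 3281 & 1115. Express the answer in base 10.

3281 = 110011010001
1115 = 010001011011
AND → 010001010001 = 1105

1105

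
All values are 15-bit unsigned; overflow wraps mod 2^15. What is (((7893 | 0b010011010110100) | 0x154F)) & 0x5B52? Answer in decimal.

7893 = 001111011010101
0b010011010110100 = 010011010110100
→ | → 011111011110101 = 16117
0x154F = 001010101001111
→ | → 011111111111111 = 16383
0x5B52 = 101101101010010
→ & → 001101101010010 = 6994

6994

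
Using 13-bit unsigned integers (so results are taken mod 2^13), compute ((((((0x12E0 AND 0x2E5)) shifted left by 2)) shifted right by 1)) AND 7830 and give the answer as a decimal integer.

1152

0x12E0 = 1001011100000
0x2E5 = 0001011100101
→ AND → 0001011100000 = 736
→ shifted left by 2 (mod 2^13) → 0101110000000 = 2944
→ shifted right by 1 → 0010111000000 = 1472
7830 = 1111010010110
→ AND → 0010010000000 = 1152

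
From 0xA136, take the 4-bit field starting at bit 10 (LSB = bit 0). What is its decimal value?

8

v = 1010000100110110
Shift right by 10: 101000
Mask low 4 bits: 1000 = 8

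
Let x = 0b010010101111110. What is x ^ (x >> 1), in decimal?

14273

x = 10010101111110 = 9598
x>>1 = 01001010111111
XOR  = 11011111000001 = 14273
(x ^ (x >> 1) gives the standard binary-reflected Gray code of x.)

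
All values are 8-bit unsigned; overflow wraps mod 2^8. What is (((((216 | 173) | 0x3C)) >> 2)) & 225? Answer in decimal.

33

216 = 11011000
173 = 10101101
→ | → 11111101 = 253
0x3C = 00111100
→ | → 11111101 = 253
→ >> 2 → 00111111 = 63
225 = 11100001
→ & → 00100001 = 33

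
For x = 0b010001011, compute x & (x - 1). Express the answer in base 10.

x = 10001011 = 139
x - 1 = 10001010
AND   = 10001010 = 138
(x & (x - 1) clears the lowest set bit of x.)

138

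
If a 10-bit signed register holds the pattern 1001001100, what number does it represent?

-436

pattern = 1001001100 (MSB is 1 ⇒ negative)
Invert: 0110110011, add 1 → 0110110100 = 436, so the value is -436.
(Equivalently: 588 - 2^10 = 588 - 1024 = -436.)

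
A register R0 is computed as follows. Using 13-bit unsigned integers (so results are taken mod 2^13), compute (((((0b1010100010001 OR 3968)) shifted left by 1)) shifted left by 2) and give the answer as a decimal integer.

0b1010100010001 = 1010100010001
3968 = 0111110000000
→ OR → 1111110010001 = 8081
→ shifted left by 1 (mod 2^13) → 1111100100010 = 7970
→ shifted left by 2 (mod 2^13) → 1110010001000 = 7304

7304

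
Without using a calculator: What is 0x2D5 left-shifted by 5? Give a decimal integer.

23200

0x2D5 = 000001011010101
shift left by 5 → 101101010100000 = 23200
(equivalently, 725 × 2^5 = 725 × 32)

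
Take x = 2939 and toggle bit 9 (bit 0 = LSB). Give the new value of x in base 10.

x = 101101111011
bit 9 is currently 1; toggle it via x ^ (1 << 9) = x ^ 512
→ 100101111011 = 2427

2427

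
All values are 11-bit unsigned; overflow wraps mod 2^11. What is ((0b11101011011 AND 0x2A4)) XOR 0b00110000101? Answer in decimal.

0b11101011011 = 11101011011
0x2A4 = 01010100100
→ AND → 01000000000 = 512
0b00110000101 = 00110000101
→ XOR → 01110000101 = 901

901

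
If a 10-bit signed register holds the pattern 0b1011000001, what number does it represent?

pattern = 1011000001 (MSB is 1 ⇒ negative)
Invert: 0100111110, add 1 → 0100111111 = 319, so the value is -319.
(Equivalently: 705 - 2^10 = 705 - 1024 = -319.)

-319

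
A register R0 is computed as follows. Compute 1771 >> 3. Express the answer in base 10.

1771 = 11011101011
shift right by 3 → 00011011101 = 221
(equivalently, floor(1771 / 8))

221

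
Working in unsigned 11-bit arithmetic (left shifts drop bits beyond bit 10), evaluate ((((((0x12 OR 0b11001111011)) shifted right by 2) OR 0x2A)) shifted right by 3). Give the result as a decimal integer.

55

0x12 = 00000010010
0b11001111011 = 11001111011
→ OR → 11001111011 = 1659
→ shifted right by 2 → 00110011110 = 414
0x2A = 00000101010
→ OR → 00110111110 = 446
→ shifted right by 3 → 00000110111 = 55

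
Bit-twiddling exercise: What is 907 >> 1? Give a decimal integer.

453

907 = 1110001011
shift right by 1 → 0111000101 = 453
(equivalently, floor(907 / 2))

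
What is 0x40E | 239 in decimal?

0x40E = 10000001110
239 = 00011101111
 OR → 10011101111 = 1263

1263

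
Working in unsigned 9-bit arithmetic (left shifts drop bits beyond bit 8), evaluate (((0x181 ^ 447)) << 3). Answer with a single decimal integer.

496

0x181 = 110000001
447 = 110111111
→ ^ → 000111110 = 62
→ << 3 (mod 2^9) → 111110000 = 496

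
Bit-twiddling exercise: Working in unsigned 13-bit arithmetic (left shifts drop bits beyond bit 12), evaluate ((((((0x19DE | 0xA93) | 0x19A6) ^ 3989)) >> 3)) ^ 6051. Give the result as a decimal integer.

0x19DE = 1100111011110
0xA93 = 0101010010011
→ | → 1101111011111 = 7135
0x19A6 = 1100110100110
→ | → 1101111111111 = 7167
3989 = 0111110010101
→ ^ → 1010001101010 = 5226
→ >> 3 → 0001010001101 = 653
6051 = 1011110100011
→ ^ → 1010100101110 = 5422

5422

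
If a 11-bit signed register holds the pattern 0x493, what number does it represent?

pattern = 10010010011 (MSB is 1 ⇒ negative)
Invert: 01101101100, add 1 → 01101101101 = 877, so the value is -877.
(Equivalently: 1171 - 2^11 = 1171 - 2048 = -877.)

-877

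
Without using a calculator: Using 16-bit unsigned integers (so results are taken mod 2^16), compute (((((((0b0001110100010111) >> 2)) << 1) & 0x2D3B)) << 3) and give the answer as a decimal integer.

24656

0b0001110100010111 = 0001110100010111
→ >> 2 → 0000011101000101 = 1861
→ << 1 (mod 2^16) → 0000111010001010 = 3722
0x2D3B = 0010110100111011
→ & → 0000110000001010 = 3082
→ << 3 (mod 2^16) → 0110000001010000 = 24656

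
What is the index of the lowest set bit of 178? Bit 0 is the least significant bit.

1

178 = 10110010
Trailing zeros: 1, so the lowest set bit is bit 1 (value 2).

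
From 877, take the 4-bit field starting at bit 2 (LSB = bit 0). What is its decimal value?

11

v = 1101101101
Shift right by 2: 11011011
Mask low 4 bits: 1011 = 11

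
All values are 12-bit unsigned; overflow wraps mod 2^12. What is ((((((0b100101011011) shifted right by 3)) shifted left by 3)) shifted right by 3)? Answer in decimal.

299

0b100101011011 = 100101011011
→ shifted right by 3 → 000100101011 = 299
→ shifted left by 3 (mod 2^12) → 100101011000 = 2392
→ shifted right by 3 → 000100101011 = 299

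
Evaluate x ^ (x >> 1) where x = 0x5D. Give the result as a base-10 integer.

115

x = 1011101 = 93
x>>1 = 0101110
XOR  = 1110011 = 115
(x ^ (x >> 1) gives the standard binary-reflected Gray code of x.)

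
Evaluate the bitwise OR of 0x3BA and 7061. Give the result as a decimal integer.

7103

0x3BA = 0001110111010
7061 = 1101110010101
 OR → 1101110111111 = 7103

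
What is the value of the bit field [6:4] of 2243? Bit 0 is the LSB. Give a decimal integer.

v = 0100011000011
Shift right by 4: 010001100
Mask low 3 bits: 100 = 4

4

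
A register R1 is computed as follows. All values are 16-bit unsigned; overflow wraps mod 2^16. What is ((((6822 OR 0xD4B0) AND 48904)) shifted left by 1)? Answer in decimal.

15360

6822 = 0001101010100110
0xD4B0 = 1101010010110000
→ OR → 1101111010110110 = 57014
48904 = 1011111100001000
→ AND → 1001111000000000 = 40448
→ shifted left by 1 (mod 2^16) → 0011110000000000 = 15360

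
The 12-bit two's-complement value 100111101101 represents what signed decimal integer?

pattern = 100111101101 (MSB is 1 ⇒ negative)
Invert: 011000010010, add 1 → 011000010011 = 1555, so the value is -1555.
(Equivalently: 2541 - 2^12 = 2541 - 4096 = -1555.)

-1555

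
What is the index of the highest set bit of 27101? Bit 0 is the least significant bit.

27101 = 110100111011101
The topmost 1 is at position 14 (since 2^14 = 16384 ≤ 27101 < 32768).

14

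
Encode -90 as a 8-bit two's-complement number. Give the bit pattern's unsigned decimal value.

166

90 in 8 bits: 01011010
Invert: 10100101
Add 1:  10100110 = 166
(Check: 2^8 - 90 = 256 - 90 = 166.)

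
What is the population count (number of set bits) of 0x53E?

7

0x53E = 10100111110
Count the 1s: 1 + 1 + 1 + 1 + 1 + 1 + 1 = 7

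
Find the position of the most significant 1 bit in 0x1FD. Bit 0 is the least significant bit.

0x1FD = 111111101
The topmost 1 is at position 8 (since 2^8 = 256 ≤ 509 < 512).

8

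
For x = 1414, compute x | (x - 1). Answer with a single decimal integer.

x = 10110000110 = 1414
x - 1 = 10110000101
OR    = 10110000111 = 1415
(x | (x - 1) sets all bits below the lowest set bit.)

1415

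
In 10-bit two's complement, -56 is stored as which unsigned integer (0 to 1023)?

56 in 10 bits: 0000111000
Invert: 1111000111
Add 1:  1111001000 = 968
(Check: 2^10 - 56 = 1024 - 56 = 968.)

968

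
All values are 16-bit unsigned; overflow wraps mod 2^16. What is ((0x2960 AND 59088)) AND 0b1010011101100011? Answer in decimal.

0x2960 = 0010100101100000
59088 = 1110011011010000
→ AND → 0010000001000000 = 8256
0b1010011101100011 = 1010011101100011
→ AND → 0010000001000000 = 8256

8256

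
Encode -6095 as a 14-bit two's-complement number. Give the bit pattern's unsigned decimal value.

6095 in 14 bits: 01011111001111
Invert: 10100000110000
Add 1:  10100000110001 = 10289
(Check: 2^14 - 6095 = 16384 - 6095 = 10289.)

10289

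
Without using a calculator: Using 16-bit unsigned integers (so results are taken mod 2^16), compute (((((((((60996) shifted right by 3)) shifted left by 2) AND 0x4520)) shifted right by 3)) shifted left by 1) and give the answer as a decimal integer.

4424

60996 = 1110111001000100
→ shifted right by 3 → 0001110111001000 = 7624
→ shifted left by 2 (mod 2^16) → 0111011100100000 = 30496
0x4520 = 0100010100100000
→ AND → 0100010100100000 = 17696
→ shifted right by 3 → 0000100010100100 = 2212
→ shifted left by 1 (mod 2^16) → 0001000101001000 = 4424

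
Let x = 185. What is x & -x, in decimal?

x = 10111001 = 185
-x (two's complement) = …01000111
AND   = 00000001 = 1
(x & -x isolates the lowest set bit of x.)

1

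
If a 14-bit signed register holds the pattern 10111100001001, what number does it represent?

-4343

pattern = 10111100001001 (MSB is 1 ⇒ negative)
Invert: 01000011110110, add 1 → 01000011110111 = 4343, so the value is -4343.
(Equivalently: 12041 - 2^14 = 12041 - 16384 = -4343.)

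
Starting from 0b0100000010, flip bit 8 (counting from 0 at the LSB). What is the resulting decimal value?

x = 0100000010
bit 8 is currently 1; toggle it via x ^ (1 << 8) = x ^ 256
→ 0000000010 = 2

2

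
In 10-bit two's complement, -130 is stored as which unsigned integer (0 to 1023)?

894

130 in 10 bits: 0010000010
Invert: 1101111101
Add 1:  1101111110 = 894
(Check: 2^10 - 130 = 1024 - 130 = 894.)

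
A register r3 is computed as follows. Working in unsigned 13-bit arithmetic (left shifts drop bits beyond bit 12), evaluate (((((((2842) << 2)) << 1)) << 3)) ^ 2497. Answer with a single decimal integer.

3905

2842 = 0101100011010
→ << 2 (mod 2^13) → 0110001101000 = 3176
→ << 1 (mod 2^13) → 1100011010000 = 6352
→ << 3 (mod 2^13) → 0011010000000 = 1664
2497 = 0100111000001
→ ^ → 0111101000001 = 3905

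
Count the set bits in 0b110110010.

n = 110110010
Count the 1s: 1 + 1 + 1 + 1 + 1 = 5

5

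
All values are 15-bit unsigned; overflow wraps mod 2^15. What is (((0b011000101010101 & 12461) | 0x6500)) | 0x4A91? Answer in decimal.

32661

0b011000101010101 = 011000101010101
12461 = 011000010101101
→ & → 011000000000101 = 12293
0x6500 = 110010100000000
→ | → 111010100000101 = 29957
0x4A91 = 100101010010001
→ | → 111111110010101 = 32661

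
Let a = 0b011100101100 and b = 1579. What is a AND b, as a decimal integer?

a = 11100101100
1579 = 11000101011
AND → 11000101000 = 1576

1576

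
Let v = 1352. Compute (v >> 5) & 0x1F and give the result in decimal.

10

v = 0010101001000
Shift right by 5: 00101010
Mask low 5 bits: 01010 = 10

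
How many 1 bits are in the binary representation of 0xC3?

0xC3 = 11000011
Count the 1s: 1 + 1 + 1 + 1 = 4

4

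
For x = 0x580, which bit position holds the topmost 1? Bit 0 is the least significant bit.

0x580 = 10110000000
The topmost 1 is at position 10 (since 2^10 = 1024 ≤ 1408 < 2048).

10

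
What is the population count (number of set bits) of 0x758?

0x758 = 11101011000
Count the 1s: 1 + 1 + 1 + 1 + 1 + 1 = 6

6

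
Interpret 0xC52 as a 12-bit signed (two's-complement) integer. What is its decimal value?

pattern = 110001010010 (MSB is 1 ⇒ negative)
Invert: 001110101101, add 1 → 001110101110 = 942, so the value is -942.
(Equivalently: 3154 - 2^12 = 3154 - 4096 = -942.)

-942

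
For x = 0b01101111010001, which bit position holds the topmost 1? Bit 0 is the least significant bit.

12

0b01101111010001 = 1101111010001
The topmost 1 is at position 12 (since 2^12 = 4096 ≤ 7121 < 8192).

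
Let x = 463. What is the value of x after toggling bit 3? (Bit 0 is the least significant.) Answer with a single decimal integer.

x = 000111001111
bit 3 is currently 1; toggle it via x ^ (1 << 3) = x ^ 8
→ 000111000111 = 455

455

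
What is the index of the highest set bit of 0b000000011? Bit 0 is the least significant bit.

0b000000011 = 11
The topmost 1 is at position 1 (since 2^1 = 2 ≤ 3 < 4).

1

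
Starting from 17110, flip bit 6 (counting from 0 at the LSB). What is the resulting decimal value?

x = 100001011010110
bit 6 is currently 1; toggle it via x ^ (1 << 6) = x ^ 64
→ 100001010010110 = 17046

17046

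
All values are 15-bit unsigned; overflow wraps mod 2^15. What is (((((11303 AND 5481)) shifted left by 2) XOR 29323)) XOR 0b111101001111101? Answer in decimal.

6258

11303 = 010110000100111
5481 = 001010101101001
→ AND → 000010000100001 = 1057
→ shifted left by 2 (mod 2^15) → 001000010000100 = 4228
29323 = 111001010001011
→ XOR → 110001000001111 = 25103
0b111101001111101 = 111101001111101
→ XOR → 001100001110010 = 6258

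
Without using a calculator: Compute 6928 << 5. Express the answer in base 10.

6928 = 000001101100010000
shift left by 5 → 110110001000000000 = 221696
(equivalently, 6928 × 2^5 = 6928 × 32)

221696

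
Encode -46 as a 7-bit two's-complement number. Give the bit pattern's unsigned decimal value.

82

46 in 7 bits: 0101110
Invert: 1010001
Add 1:  1010010 = 82
(Check: 2^7 - 46 = 128 - 46 = 82.)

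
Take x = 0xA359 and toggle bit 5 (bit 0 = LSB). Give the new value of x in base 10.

x = 1010001101011001
bit 5 is currently 0; toggle it via x ^ (1 << 5) = x ^ 32
→ 1010001101111001 = 41849

41849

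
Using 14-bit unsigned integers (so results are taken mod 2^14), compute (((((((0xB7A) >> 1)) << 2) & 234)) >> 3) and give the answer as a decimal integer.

28

0xB7A = 00101101111010
→ >> 1 → 00010110111101 = 1469
→ << 2 (mod 2^14) → 01011011110100 = 5876
234 = 00000011101010
→ & → 00000011100000 = 224
→ >> 3 → 00000000011100 = 28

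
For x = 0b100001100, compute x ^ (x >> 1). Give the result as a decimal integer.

394

x = 100001100 = 268
x>>1 = 010000110
XOR  = 110001010 = 394
(x ^ (x >> 1) gives the standard binary-reflected Gray code of x.)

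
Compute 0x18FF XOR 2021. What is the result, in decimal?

7962

0x18FF = 1100011111111
2021 = 0011111100101
XOR → 1111100011010 = 7962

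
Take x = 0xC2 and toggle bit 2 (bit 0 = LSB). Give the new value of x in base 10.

198

x = 11000010
bit 2 is currently 0; toggle it via x ^ (1 << 2) = x ^ 4
→ 11000110 = 198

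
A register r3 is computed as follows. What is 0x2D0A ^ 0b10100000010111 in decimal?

0x2D0A = 10110100001010
b = 10100000010111
XOR → 00010100011101 = 1309

1309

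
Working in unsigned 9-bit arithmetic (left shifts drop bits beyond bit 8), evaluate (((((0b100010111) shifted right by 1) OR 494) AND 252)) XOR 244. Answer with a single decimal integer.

0b100010111 = 100010111
→ shifted right by 1 → 010001011 = 139
494 = 111101110
→ OR → 111101111 = 495
252 = 011111100
→ AND → 011101100 = 236
244 = 011110100
→ XOR → 000011000 = 24

24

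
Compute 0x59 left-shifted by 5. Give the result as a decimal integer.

2848

0x59 = 000001011001
shift left by 5 → 101100100000 = 2848
(equivalently, 89 × 2^5 = 89 × 32)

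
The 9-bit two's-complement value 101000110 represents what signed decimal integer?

-186

pattern = 101000110 (MSB is 1 ⇒ negative)
Invert: 010111001, add 1 → 010111010 = 186, so the value is -186.
(Equivalently: 326 - 2^9 = 326 - 512 = -186.)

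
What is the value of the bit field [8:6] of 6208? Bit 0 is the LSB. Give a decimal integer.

1

v = 1100001000000
Shift right by 6: 1100001
Mask low 3 bits: 001 = 1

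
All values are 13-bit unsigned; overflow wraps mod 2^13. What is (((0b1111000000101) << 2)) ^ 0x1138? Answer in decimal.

0b1111000000101 = 1111000000101
→ << 2 (mod 2^13) → 1100000010100 = 6164
0x1138 = 1000100111000
→ ^ → 0100100101100 = 2348

2348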